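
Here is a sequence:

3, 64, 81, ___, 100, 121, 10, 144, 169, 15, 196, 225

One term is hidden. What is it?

Positions follow the repeating pattern ABB; grouping by letter gives 2 tracks.
Track A: 3, ?, 10, 15 (triangular numbers starting at T_2).
Track B: 64, 81, 100, 121, 144, 169, 196, 225 (perfect squares starting at 8²).
Filling track A at index 2 by its rule yields 6.

6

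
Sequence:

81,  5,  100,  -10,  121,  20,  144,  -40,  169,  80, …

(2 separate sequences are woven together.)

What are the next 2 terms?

196, -160

Odd-indexed and even-indexed terms follow separate rules.
Track A: 81, 100, 121, 144, 169 (consecutive squares n² from n = 9).
Track B: 5, -10, 20, -40, 80 (geometric with ratio -2).
Position 11 falls in track A as its term 6, giving 196.
Position 12 → track B, term 6 = -160.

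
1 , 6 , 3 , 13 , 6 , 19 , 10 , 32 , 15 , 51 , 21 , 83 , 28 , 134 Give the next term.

36

Taking every 2nd term gives 2 separate tracks.
Subsequence A = 1, 3, 6, 10, 15, 21, 28: triangular numbers n(n+1)/2 for n = 1, 2, ….
Subsequence B = 6, 13, 19, 32, 51, 83, 134: Fibonacci-style (each term is the sum of the two before it).
The 15th slot belongs to subsequence A; its 8th term is 36.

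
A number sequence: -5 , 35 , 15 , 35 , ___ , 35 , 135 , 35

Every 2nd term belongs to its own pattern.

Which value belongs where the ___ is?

-45

Split by position mod 2 into 2 tracks.
Subsequence A is -5, 15, ?, 135, which is geometric, ×-3 each step.
Subsequence B is 35, 35, 35, 35, which is constant 35.
The gap is subsequence A's term 3; the rule gives -45.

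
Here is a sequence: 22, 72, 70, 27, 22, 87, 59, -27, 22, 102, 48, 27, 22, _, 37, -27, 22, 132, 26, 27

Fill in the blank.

117

The terms cycle through 4 interleaved subsequences.
Stream A: 22, 22, 22, 22, 22 — always 22.
Stream B: 72, 87, 102, ?, 132 — arithmetic with common difference +15.
Stream C: 70, 59, 48, 37, 26 — linear: a_n = 81 − 11·n.
Stream D: 27, -27, 27, -27, 27 — oscillating between 27 and -27.
Filling stream B at index 4 by its rule yields 117.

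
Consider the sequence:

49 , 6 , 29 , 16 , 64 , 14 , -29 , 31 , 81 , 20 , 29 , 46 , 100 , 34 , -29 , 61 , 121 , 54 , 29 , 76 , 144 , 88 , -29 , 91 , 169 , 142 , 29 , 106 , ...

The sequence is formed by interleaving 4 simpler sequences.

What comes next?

Taking every 4th term gives 4 separate tracks.
Track A is 49, 64, 81, 100, 121, 144, 169, which is consecutive squares n² from n = 7.
Track B is 6, 14, 20, 34, 54, 88, 142, which is Fibonacci-style (each term is the sum of the two before it).
Track C is 29, -29, 29, -29, 29, -29, 29, which is oscillating between 29 and -29.
Track D is 16, 31, 46, 61, 76, 91, 106, which is adding 15 each time.
Position 29 falls in track A as its term 8, giving 196.

196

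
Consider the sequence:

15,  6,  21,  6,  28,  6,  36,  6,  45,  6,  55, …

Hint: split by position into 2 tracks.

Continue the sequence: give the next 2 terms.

6, 66

Split by position mod 2 into 2 tracks.
Track A = 15, 21, 28, 36, 45, 55: triangular numbers starting at T_5.
Track B = 6, 6, 6, 6, 6: constant 6.
Term 12 comes from track B (its 6th entry): 6.
Position 13 falls in track A as its term 7, giving 66.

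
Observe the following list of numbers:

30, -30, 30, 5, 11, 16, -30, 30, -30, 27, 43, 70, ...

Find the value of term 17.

183

Reading positions in blocks of 6 reveals the pattern AAABBB — 2 tracks woven together.
Stream A: 30, -30, 30, -30, 30, -30 (oscillating between 30 and -30).
Stream B: 5, 11, 16, 27, 43, 70 (Fibonacci-style (each term is the sum of the two before it)).
Position 17 → stream B, term 8 = 183.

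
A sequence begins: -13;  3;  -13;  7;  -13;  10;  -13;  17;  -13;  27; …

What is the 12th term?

The terms cycle through 2 interleaved subsequences.
Track A: -13, -13, -13, -13, -13 — always -13.
Track B: 3, 7, 10, 17, 27 — a Fibonacci-like recurrence a_n = a_{n-1} + a_{n-2}.
Position 12 → track B, term 6 = 44.

44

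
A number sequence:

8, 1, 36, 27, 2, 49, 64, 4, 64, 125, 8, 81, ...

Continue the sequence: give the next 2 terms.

The terms cycle through 3 interleaved subsequences.
Track A: 8, 27, 64, 125 — the cubes 2³, 3³, 4³, ….
Track B: 1, 2, 4, 8 — multiplying by 2 each time.
Track C: 36, 49, 64, 81 — consecutive squares n² from n = 6.
The 13th slot belongs to track A; its 5th term is 216.
Term 14 comes from track B (its 5th entry): 16.

216, 16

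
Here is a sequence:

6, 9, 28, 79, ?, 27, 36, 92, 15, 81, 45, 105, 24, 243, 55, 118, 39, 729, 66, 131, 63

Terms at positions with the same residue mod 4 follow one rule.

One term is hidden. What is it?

9

Split by position mod 4 into 4 tracks.
Track A: 6, ?, 15, 24, 39, 63. A Fibonacci-like recurrence a_n = a_{n-1} + a_{n-2}.
Track B: 9, 27, 81, 243, 729. Powers of 3.
Track C: 28, 36, 45, 55, 66. Triangular numbers starting at T_7.
Track D: 79, 92, 105, 118, 131. Arithmetic, step +13.
Track A's pattern makes the blank 9.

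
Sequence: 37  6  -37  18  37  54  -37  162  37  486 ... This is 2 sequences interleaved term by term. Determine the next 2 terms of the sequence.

Taking every 2nd term gives 2 separate tracks.
Subsequence A = 37, -37, 37, -37, 37: alternating ±37.
Subsequence B = 6, 18, 54, 162, 486: a geometric progression (common ratio 3).
Term 11 comes from subsequence A (its 6th entry): -37.
Position 12 falls in subsequence B as its term 6, giving 1458.

-37, 1458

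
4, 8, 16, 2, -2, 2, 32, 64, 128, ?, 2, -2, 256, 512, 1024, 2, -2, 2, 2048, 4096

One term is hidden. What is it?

-2

The slot pattern repeats as AAABBB (period 6), so there are 2 interleaved tracks.
Track A: 4, 8, 16, 32, 64, 128, 256, 512, 1024, 2048, 4096 (successive powers of 2).
Track B: 2, -2, 2, ?, 2, -2, 2, -2, 2 (alternating ±2).
The gap is track B's term 4; the rule gives -2.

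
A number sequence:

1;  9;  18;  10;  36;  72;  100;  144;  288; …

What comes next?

1000

The slot pattern repeats as ABB (period 3), so there are 2 interleaved tracks.
Stream A: 1, 10, 100 — powers 10^0, 10^1, 10^2, ….
Stream B: 9, 18, 36, 72, 144, 288 — geometric, ×2 each step.
Term 10 comes from stream A (its 4th entry): 1000.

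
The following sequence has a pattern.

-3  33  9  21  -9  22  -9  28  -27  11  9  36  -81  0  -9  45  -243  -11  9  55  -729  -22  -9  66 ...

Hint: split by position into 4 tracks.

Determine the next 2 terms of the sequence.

-2187, -33

Taking every 4th term gives 4 separate tracks.
Stream A: -3, -9, -27, -81, -243, -729 (a geometric progression (common ratio 3)).
Stream B: 33, 22, 11, 0, -11, -22 (arithmetic with common difference −11).
Stream C: 9, -9, 9, -9, 9, -9 (alternating ±9).
Stream D: 21, 28, 36, 45, 55, 66 (triangular numbers n(n+1)/2 for n = 6, 7, …).
Position 25 → stream A, term 7 = -2187.
Term 26 comes from stream B (its 7th entry): -33.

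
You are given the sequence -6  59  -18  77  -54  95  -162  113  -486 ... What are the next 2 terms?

131, -1458

Odd-indexed and even-indexed terms follow separate rules.
Subsequence A is -6, -18, -54, -162, -486, which is multiplying by 3 each time.
Subsequence B is 59, 77, 95, 113, which is arithmetic with common difference +18.
Position 10 falls in subsequence B as its term 5, giving 131.
Position 11 → subsequence A, term 6 = -1458.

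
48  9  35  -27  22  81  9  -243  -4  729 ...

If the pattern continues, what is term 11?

-17

Split by position mod 2 into 2 tracks.
Track A: 48, 35, 22, 9, -4 (arithmetic, step −13).
Track B: 9, -27, 81, -243, 729 (multiplying by -3 each time).
Position 11 falls in track A as its term 6, giving -17.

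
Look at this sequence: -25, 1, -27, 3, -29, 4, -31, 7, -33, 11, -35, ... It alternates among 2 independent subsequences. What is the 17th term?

-41

Odd-indexed and even-indexed terms follow separate rules.
Stream A: -25, -27, -29, -31, -33, -35 (subtracting 2 each time).
Stream B: 1, 3, 4, 7, 11 (each term equals the sum of the previous two).
The 17th slot belongs to stream A; its 9th term is -41.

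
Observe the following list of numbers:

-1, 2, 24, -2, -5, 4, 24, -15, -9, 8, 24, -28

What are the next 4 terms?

Split by position mod 4 into 4 tracks.
Stream A: -1, -5, -9 — subtracting 4 each time.
Stream B: 2, 4, 8 — powers of 2.
Stream C: 24, 24, 24 — the constant sequence 24.
Stream D: -2, -15, -28 — subtracting 13 each time.
The 13th slot belongs to stream A; its 4th term is -13.
The 14th slot belongs to stream B; its 4th term is 16.
Position 15 falls in stream C as its term 4, giving 24.
The 16th slot belongs to stream D; its 4th term is -41.

-13, 16, 24, -41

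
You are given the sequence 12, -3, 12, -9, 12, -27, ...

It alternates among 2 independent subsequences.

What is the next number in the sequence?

Taking every 2nd term gives 2 separate tracks.
Stream A = 12, 12, 12: always 12.
Stream B = -3, -9, -27: geometric with ratio 3.
Position 7 falls in stream A as its term 4, giving 12.

12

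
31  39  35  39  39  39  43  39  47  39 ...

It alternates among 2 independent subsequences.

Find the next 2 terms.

Odd-indexed and even-indexed terms follow separate rules.
Stream A = 31, 35, 39, 43, 47: arithmetic with common difference +4.
Stream B = 39, 39, 39, 39, 39: always 39.
The 11th slot belongs to stream A; its 6th term is 51.
The 12th slot belongs to stream B; its 6th term is 39.

51, 39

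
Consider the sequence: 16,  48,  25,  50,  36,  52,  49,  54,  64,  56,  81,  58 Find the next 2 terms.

100, 60

Split by position mod 2 into 2 tracks.
Subsequence A: 16, 25, 36, 49, 64, 81 (the squares 4², 5², 6², …).
Subsequence B: 48, 50, 52, 54, 56, 58 (linear: a_n = 46 + 2·n).
Position 13 falls in subsequence A as its term 7, giving 100.
Position 14 → subsequence B, term 7 = 60.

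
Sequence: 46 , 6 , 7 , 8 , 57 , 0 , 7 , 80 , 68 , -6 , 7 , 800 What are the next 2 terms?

79, -12

Taking every 4th term gives 4 separate tracks.
Track A = 46, 57, 68: linear: a_n = 35 + 11·n.
Track B = 6, 0, -6: subtracting 6 each time.
Track C = 7, 7, 7: constant 7.
Track D = 8, 80, 800: geometric, ×10 each step.
The 13th slot belongs to track A; its 4th term is 79.
Position 14 falls in track B as its term 4, giving -12.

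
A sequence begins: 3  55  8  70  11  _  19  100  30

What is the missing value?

Odd-indexed and even-indexed terms follow separate rules.
Track A: 3, 8, 11, 19, 30 (each term equals the sum of the previous two).
Track B: 55, 70, ?, 100 (arithmetic with common difference +15).
Filling track B at index 3 by its rule yields 85.

85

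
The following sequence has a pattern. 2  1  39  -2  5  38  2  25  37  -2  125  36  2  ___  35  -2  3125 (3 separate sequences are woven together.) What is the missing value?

Taking every 3rd term gives 3 separate tracks.
Track A: 2, -2, 2, -2, 2, -2. The oscillation 2·(−1)^(n+1).
Track B: 1, 5, 25, 125, ?, 3125. Powers of 5.
Track C: 39, 38, 37, 36, 35. Subtracting 1 each time.
Filling track B at index 5 by its rule yields 625.

625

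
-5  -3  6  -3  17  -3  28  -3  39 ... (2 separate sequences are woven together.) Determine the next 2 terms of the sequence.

Taking every 2nd term gives 2 separate tracks.
Subsequence A: -5, 6, 17, 28, 39. Arithmetic, step +11.
Subsequence B: -3, -3, -3, -3. Always -3.
Term 10 comes from subsequence B (its 5th entry): -3.
The 11th slot belongs to subsequence A; its 6th term is 50.

-3, 50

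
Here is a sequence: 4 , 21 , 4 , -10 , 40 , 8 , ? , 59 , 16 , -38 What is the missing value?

Split by position mod 3 into 3 tracks.
Subsequence A: 4, -10, ?, -38. Subtracting 14 each time.
Subsequence B: 21, 40, 59. Arithmetic with common difference +19.
Subsequence C: 4, 8, 16. Powers of 2.
Subsequence A's pattern makes the blank -24.

-24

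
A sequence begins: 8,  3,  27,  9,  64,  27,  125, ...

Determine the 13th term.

Taking every 2nd term gives 2 separate tracks.
Stream A: 8, 27, 64, 125 — the cubes 2³, 3³, 4³, ….
Stream B: 3, 9, 27 — successive powers of 3.
The 13th slot belongs to stream A; its 7th term is 512.

512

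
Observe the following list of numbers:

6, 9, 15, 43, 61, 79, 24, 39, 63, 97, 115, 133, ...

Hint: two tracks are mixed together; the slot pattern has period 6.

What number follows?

The slot pattern repeats as AAABBB (period 6), so there are 2 interleaved tracks.
Subsequence A = 6, 9, 15, 24, 39, 63: Fibonacci-style (each term is the sum of the two before it).
Subsequence B = 43, 61, 79, 97, 115, 133: adding 18 each time.
The 13th slot belongs to subsequence A; its 7th term is 102.

102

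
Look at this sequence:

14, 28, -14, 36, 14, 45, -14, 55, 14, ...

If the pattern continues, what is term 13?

14

Taking every 2nd term gives 2 separate tracks.
Subsequence A: 14, -14, 14, -14, 14. The oscillation 14·(−1)^(n+1).
Subsequence B: 28, 36, 45, 55. Triangular numbers starting at T_7.
The 13th slot belongs to subsequence A; its 7th term is 14.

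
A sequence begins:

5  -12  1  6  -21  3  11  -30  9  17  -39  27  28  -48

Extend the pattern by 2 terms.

Split by position mod 3 into 3 tracks.
Track A: 5, 6, 11, 17, 28 — each term equals the sum of the previous two.
Track B: -12, -21, -30, -39, -48 — subtracting 9 each time.
Track C: 1, 3, 9, 27 — powers of 3.
Position 15 → track C, term 5 = 81.
Term 16 comes from track A (its 6th entry): 45.

81, 45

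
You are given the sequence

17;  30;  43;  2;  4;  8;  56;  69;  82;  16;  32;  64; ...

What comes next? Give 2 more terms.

95, 108

Reading positions in blocks of 6 reveals the pattern AAABBB — 2 tracks woven together.
Track A = 17, 30, 43, 56, 69, 82: adding 13 each time.
Track B = 2, 4, 8, 16, 32, 64: successive powers of 2.
Position 13 → track A, term 7 = 95.
Position 14 falls in track A as its term 8, giving 108.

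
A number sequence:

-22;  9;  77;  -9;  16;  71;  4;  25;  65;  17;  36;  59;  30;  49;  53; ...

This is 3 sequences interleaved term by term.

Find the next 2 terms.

43, 64

Split by position mod 3: positions 1, 4, 7, … form one track, and each other residue class forms its own.
Subsequence A: -22, -9, 4, 17, 30 — linear: a_n = -35 + 13·n.
Subsequence B: 9, 16, 25, 36, 49 — the squares 3², 4², 5², ….
Subsequence C: 77, 71, 65, 59, 53 — linear: a_n = 83 − 6·n.
Position 16 falls in subsequence A as its term 6, giving 43.
Position 17 → subsequence B, term 6 = 64.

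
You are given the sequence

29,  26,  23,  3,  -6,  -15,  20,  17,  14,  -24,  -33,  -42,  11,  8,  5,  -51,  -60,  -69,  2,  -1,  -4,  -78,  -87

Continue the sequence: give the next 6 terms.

Positions follow the repeating pattern AAABBB; grouping by letter gives 2 tracks.
Track A: 29, 26, 23, 20, 17, 14, 11, 8, 5, 2, -1, -4. Linear: a_n = 32 − 3·n.
Track B: 3, -6, -15, -24, -33, -42, -51, -60, -69, -78, -87. Subtracting 9 each time.
Position 24 → track B, term 12 = -96.
Position 25 → track A, term 13 = -7.
Term 26 comes from track A (its 14th entry): -10.
Term 27 comes from track A (its 15th entry): -13.
Position 28 falls in track B as its term 13, giving -105.
The 29th slot belongs to track B; its 14th term is -114.

-96, -7, -10, -13, -105, -114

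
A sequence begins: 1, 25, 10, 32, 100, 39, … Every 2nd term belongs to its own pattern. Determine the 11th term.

The terms cycle through 2 interleaved subsequences.
Subsequence A: 1, 10, 100 — a geometric progression (common ratio 10).
Subsequence B: 25, 32, 39 — arithmetic, step +7.
The 11th slot belongs to subsequence A; its 6th term is 100000.

100000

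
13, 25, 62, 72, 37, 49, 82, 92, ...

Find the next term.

61

The slot pattern repeats as AABB (period 4), so there are 2 interleaved tracks.
Track A: 13, 25, 37, 49. Arithmetic, step +12.
Track B: 62, 72, 82, 92. Adding 10 each time.
Position 9 → track A, term 5 = 61.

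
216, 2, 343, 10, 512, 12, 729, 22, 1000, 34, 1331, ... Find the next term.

Positions 1, 3, 5, … form one subsequence and positions 2, 4, 6, … form another.
Track A is 216, 343, 512, 729, 1000, 1331, which is the cubes 6³, 7³, 8³, ….
Track B is 2, 10, 12, 22, 34, which is Fibonacci-style (each term is the sum of the two before it).
Position 12 falls in track B as its term 6, giving 56.

56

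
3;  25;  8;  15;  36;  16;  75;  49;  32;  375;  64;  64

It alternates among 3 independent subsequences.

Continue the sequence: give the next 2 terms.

Read the sequence 3 terms at a time; column i is its own pattern.
Track A is 3, 15, 75, 375, which is multiplying by 5 each time.
Track B is 25, 36, 49, 64, which is perfect squares starting at 5².
Track C is 8, 16, 32, 64, which is powers of 2.
Position 13 → track A, term 5 = 1875.
Term 14 comes from track B (its 5th entry): 81.

1875, 81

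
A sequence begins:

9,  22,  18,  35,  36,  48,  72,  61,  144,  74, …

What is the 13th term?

576

Odd-indexed and even-indexed terms follow separate rules.
Subsequence A: 9, 18, 36, 72, 144 — a geometric progression (common ratio 2).
Subsequence B: 22, 35, 48, 61, 74 — linear: a_n = 9 + 13·n.
The 13th slot belongs to subsequence A; its 7th term is 576.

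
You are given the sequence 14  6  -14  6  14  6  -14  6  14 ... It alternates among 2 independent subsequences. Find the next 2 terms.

Positions 1, 3, 5, … form one subsequence and positions 2, 4, 6, … form another.
Stream A: 14, -14, 14, -14, 14. Alternating ±14.
Stream B: 6, 6, 6, 6. The constant sequence 6.
Position 10 → stream B, term 5 = 6.
Position 11 → stream A, term 6 = -14.

6, -14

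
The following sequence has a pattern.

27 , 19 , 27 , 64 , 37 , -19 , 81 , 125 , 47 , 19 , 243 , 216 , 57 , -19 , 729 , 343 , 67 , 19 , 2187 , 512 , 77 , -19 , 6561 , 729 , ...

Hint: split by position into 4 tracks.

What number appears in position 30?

-19

Read the sequence 4 terms at a time; column i is its own pattern.
Track A is 27, 37, 47, 57, 67, 77, which is arithmetic with common difference +10.
Track B is 19, -19, 19, -19, 19, -19, which is oscillating between 19 and -19.
Track C is 27, 81, 243, 729, 2187, 6561, which is powers 3^3, 3^4, 3^5, ….
Track D is 64, 125, 216, 343, 512, 729, which is consecutive cubes n³ from n = 4.
Position 30 → track B, term 8 = -19.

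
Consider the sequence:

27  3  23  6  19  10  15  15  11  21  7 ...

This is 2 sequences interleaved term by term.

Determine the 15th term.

Odd-indexed and even-indexed terms follow separate rules.
Track A is 27, 23, 19, 15, 11, 7, which is linear: a_n = 31 − 4·n.
Track B is 3, 6, 10, 15, 21, which is triangular numbers starting at T_2.
The 15th slot belongs to track A; its 8th term is -1.

-1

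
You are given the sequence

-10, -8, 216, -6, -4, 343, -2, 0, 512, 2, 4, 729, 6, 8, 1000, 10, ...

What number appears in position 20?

Reading positions in blocks of 3 reveals the pattern AAB — 2 tracks woven together.
Subsequence A is -10, -8, -6, -4, -2, 0, 2, 4, 6, 8, 10, which is arithmetic with common difference +2.
Subsequence B is 216, 343, 512, 729, 1000, which is the cubes 6³, 7³, 8³, ….
Term 20 comes from subsequence A (its 14th entry): 16.

16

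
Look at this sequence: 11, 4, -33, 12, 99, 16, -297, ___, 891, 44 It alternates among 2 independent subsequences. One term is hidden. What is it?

28

Split by position mod 2 into 2 tracks.
Track A is 11, -33, 99, -297, 891, which is multiplying by -3 each time.
Track B is 4, 12, 16, ?, 44, which is a Fibonacci-like recurrence a_n = a_{n-1} + a_{n-2}.
The gap is track B's term 4; the rule gives 28.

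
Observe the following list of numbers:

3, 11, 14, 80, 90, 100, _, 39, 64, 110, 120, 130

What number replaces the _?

The slot pattern repeats as AAABBB (period 6), so there are 2 interleaved tracks.
Track A: 3, 11, 14, ?, 39, 64 — each term equals the sum of the previous two.
Track B: 80, 90, 100, 110, 120, 130 — arithmetic with common difference +10.
Filling track A at index 4 by its rule yields 25.

25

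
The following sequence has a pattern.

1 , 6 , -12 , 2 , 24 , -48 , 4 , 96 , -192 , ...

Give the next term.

The slot pattern repeats as ABB (period 3), so there are 2 interleaved tracks.
Stream A: 1, 2, 4. Powers 2^0, 2^1, 2^2, ….
Stream B: 6, -12, 24, -48, 96, -192. A geometric progression (common ratio -2).
Position 10 → stream A, term 4 = 8.

8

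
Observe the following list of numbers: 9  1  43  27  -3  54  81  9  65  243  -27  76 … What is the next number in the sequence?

Split by position mod 3 into 3 tracks.
Stream A = 9, 27, 81, 243: powers 3^2, 3^3, 3^4, ….
Stream B = 1, -3, 9, -27: a geometric progression (common ratio -3).
Stream C = 43, 54, 65, 76: linear: a_n = 32 + 11·n.
Term 13 comes from stream A (its 5th entry): 729.

729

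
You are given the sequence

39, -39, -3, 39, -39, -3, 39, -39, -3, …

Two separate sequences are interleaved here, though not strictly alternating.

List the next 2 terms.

The slot pattern repeats as AAB (period 3), so there are 2 interleaved tracks.
Stream A = 39, -39, 39, -39, 39, -39: the oscillation 39·(−1)^(n+1).
Stream B = -3, -3, -3: the constant sequence -3.
Position 10 falls in stream A as its term 7, giving 39.
Position 11 → stream A, term 8 = -39.

39, -39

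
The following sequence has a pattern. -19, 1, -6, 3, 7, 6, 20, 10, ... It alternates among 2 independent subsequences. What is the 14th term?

28

Taking every 2nd term gives 2 separate tracks.
Stream A: -19, -6, 7, 20 (linear: a_n = -32 + 13·n).
Stream B: 1, 3, 6, 10 (the triangular numbers T_1, T_2, …).
The 14th slot belongs to stream B; its 7th term is 28.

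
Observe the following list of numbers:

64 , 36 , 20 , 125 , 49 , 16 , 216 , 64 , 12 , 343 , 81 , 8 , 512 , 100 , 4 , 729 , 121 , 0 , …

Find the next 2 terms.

Split by position mod 3: positions 1, 4, 7, … form one track, and each other residue class forms its own.
Track A = 64, 125, 216, 343, 512, 729: the cubes 4³, 5³, 6³, ….
Track B = 36, 49, 64, 81, 100, 121: perfect squares starting at 6².
Track C = 20, 16, 12, 8, 4, 0: arithmetic with common difference −4.
Position 19 → track A, term 7 = 1000.
Position 20 → track B, term 7 = 144.

1000, 144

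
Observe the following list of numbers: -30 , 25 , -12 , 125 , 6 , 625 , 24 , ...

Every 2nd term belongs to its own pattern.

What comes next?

Split by position mod 2 into 2 tracks.
Subsequence A: -30, -12, 6, 24 — arithmetic, step +18.
Subsequence B: 25, 125, 625 — successive powers of 5.
Position 8 falls in subsequence B as its term 4, giving 3125.

3125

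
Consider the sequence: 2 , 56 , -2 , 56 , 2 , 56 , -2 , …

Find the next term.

Odd-indexed and even-indexed terms follow separate rules.
Subsequence A is 2, -2, 2, -2, which is the oscillation 2·(−1)^(n+1).
Subsequence B is 56, 56, 56, which is the constant sequence 56.
Position 8 falls in subsequence B as its term 4, giving 56.

56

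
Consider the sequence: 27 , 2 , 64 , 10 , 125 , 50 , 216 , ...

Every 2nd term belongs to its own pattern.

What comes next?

250

Positions 1, 3, 5, … form one subsequence and positions 2, 4, 6, … form another.
Subsequence A is 27, 64, 125, 216, which is consecutive cubes n³ from n = 3.
Subsequence B is 2, 10, 50, which is geometric, ×5 each step.
Term 8 comes from subsequence B (its 4th entry): 250.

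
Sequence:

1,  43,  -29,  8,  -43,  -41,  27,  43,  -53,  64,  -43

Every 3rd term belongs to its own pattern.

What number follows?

Taking every 3rd term gives 3 separate tracks.
Subsequence A: 1, 8, 27, 64. Perfect cubes starting at 1³.
Subsequence B: 43, -43, 43, -43. Oscillating between 43 and -43.
Subsequence C: -29, -41, -53. Subtracting 12 each time.
Term 12 comes from subsequence C (its 4th entry): -65.

-65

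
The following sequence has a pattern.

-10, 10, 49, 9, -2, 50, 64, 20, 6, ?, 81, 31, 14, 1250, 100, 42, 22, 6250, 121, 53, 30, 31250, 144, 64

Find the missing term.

Read the sequence 4 terms at a time; column i is its own pattern.
Subsequence A: -10, -2, 6, 14, 22, 30 (adding 8 each time).
Subsequence B: 10, 50, ?, 1250, 6250, 31250 (geometric with ratio 5).
Subsequence C: 49, 64, 81, 100, 121, 144 (perfect squares starting at 7²).
Subsequence D: 9, 20, 31, 42, 53, 64 (linear: a_n = -2 + 11·n).
So the missing entry in subsequence B is 250.

250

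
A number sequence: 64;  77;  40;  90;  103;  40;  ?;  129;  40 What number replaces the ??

116

Positions follow the repeating pattern AAB; grouping by letter gives 2 tracks.
Track A: 64, 77, 90, 103, ?, 129 (arithmetic with common difference +13).
Track B: 40, 40, 40 (always 40).
The gap is track A's term 5; the rule gives 116.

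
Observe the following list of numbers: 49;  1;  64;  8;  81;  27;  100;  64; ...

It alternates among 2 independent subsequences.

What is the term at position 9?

Odd-indexed and even-indexed terms follow separate rules.
Stream A: 49, 64, 81, 100 — perfect squares starting at 7².
Stream B: 1, 8, 27, 64 — consecutive cubes n³ from n = 1.
Position 9 → stream A, term 5 = 121.

121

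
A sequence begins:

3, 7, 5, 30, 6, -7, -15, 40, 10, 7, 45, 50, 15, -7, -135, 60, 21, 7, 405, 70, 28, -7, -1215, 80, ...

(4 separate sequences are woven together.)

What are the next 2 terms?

36, 7

Read the sequence 4 terms at a time; column i is its own pattern.
Track A: 3, 6, 10, 15, 21, 28. The triangular numbers T_2, T_3, ….
Track B: 7, -7, 7, -7, 7, -7. The oscillation 7·(−1)^(n+1).
Track C: 5, -15, 45, -135, 405, -1215. Geometric with ratio -3.
Track D: 30, 40, 50, 60, 70, 80. Arithmetic with common difference +10.
The 25th slot belongs to track A; its 7th term is 36.
Position 26 → track B, term 7 = 7.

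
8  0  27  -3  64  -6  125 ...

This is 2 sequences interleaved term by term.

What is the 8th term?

The terms cycle through 2 interleaved subsequences.
Track A: 8, 27, 64, 125 — perfect cubes starting at 2³.
Track B: 0, -3, -6 — subtracting 3 each time.
The 8th slot belongs to track B; its 4th term is -9.

-9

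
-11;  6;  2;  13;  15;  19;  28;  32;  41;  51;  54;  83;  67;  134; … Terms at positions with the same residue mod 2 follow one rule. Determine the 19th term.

Positions 1, 3, 5, … form one subsequence and positions 2, 4, 6, … form another.
Stream A: -11, 2, 15, 28, 41, 54, 67. Adding 13 each time.
Stream B: 6, 13, 19, 32, 51, 83, 134. Fibonacci-style (each term is the sum of the two before it).
Position 19 falls in stream A as its term 10, giving 106.

106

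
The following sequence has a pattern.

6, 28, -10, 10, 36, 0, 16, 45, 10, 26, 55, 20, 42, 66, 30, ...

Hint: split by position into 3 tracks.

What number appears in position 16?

Read the sequence 3 terms at a time; column i is its own pattern.
Track A: 6, 10, 16, 26, 42 (each term equals the sum of the previous two).
Track B: 28, 36, 45, 55, 66 (triangular numbers n(n+1)/2 for n = 7, 8, …).
Track C: -10, 0, 10, 20, 30 (linear: a_n = -20 + 10·n).
Position 16 → track A, term 6 = 68.

68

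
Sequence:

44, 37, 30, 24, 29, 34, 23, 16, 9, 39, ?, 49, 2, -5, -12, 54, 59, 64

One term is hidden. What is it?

44

Positions follow the repeating pattern AAABBB; grouping by letter gives 2 tracks.
Track A is 44, 37, 30, 23, 16, 9, 2, -5, -12, which is subtracting 7 each time.
Track B is 24, 29, 34, 39, ?, 49, 54, 59, 64, which is adding 5 each time.
Track B's pattern makes the blank 44.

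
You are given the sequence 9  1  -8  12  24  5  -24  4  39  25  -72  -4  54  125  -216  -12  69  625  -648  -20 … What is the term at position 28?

Split by position mod 4: positions 1, 5, 9, … form one track, and each other residue class forms its own.
Subsequence A = 9, 24, 39, 54, 69: adding 15 each time.
Subsequence B = 1, 5, 25, 125, 625: powers of 5.
Subsequence C = -8, -24, -72, -216, -648: geometric with ratio 3.
Subsequence D = 12, 4, -4, -12, -20: arithmetic with common difference −8.
The 28th slot belongs to subsequence D; its 7th term is -36.

-36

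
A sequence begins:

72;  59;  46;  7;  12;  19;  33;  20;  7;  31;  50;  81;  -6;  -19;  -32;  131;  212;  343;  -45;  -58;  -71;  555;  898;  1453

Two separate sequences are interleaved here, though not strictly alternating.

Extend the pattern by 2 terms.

Positions follow the repeating pattern AAABBB; grouping by letter gives 2 tracks.
Track A = 72, 59, 46, 33, 20, 7, -6, -19, -32, -45, -58, -71: arithmetic, step −13.
Track B = 7, 12, 19, 31, 50, 81, 131, 212, 343, 555, 898, 1453: Fibonacci-style (each term is the sum of the two before it).
The 25th slot belongs to track A; its 13th term is -84.
Position 26 falls in track A as its term 14, giving -97.

-84, -97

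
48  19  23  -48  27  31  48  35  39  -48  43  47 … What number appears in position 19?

Positions follow the repeating pattern ABB; grouping by letter gives 2 tracks.
Track A is 48, -48, 48, -48, which is the oscillation 48·(−1)^(n+1).
Track B is 19, 23, 27, 31, 35, 39, 43, 47, which is adding 4 each time.
Position 19 falls in track A as its term 7, giving 48.

48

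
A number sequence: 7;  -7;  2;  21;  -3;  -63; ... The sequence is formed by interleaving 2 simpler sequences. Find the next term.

-8

Odd-indexed and even-indexed terms follow separate rules.
Subsequence A = 7, 2, -3: linear: a_n = 12 − 5·n.
Subsequence B = -7, 21, -63: geometric with ratio -3.
Term 7 comes from subsequence A (its 4th entry): -8.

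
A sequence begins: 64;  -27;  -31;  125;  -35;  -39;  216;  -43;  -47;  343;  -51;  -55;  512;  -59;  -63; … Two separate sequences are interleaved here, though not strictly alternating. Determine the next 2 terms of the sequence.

729, -67

The slot pattern repeats as ABB (period 3), so there are 2 interleaved tracks.
Stream A is 64, 125, 216, 343, 512, which is perfect cubes starting at 4³.
Stream B is -27, -31, -35, -39, -43, -47, -51, -55, -59, -63, which is linear: a_n = -23 − 4·n.
Position 16 → stream A, term 6 = 729.
Position 17 → stream B, term 11 = -67.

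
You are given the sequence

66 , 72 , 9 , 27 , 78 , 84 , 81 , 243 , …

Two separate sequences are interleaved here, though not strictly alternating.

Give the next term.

The slot pattern repeats as AABB (period 4), so there are 2 interleaved tracks.
Track A is 66, 72, 78, 84, which is linear: a_n = 60 + 6·n.
Track B is 9, 27, 81, 243, which is powers of 3.
Position 9 falls in track A as its term 5, giving 90.

90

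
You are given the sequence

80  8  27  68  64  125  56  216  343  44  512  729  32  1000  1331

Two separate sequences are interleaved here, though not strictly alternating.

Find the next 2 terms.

The slot pattern repeats as ABB (period 3), so there are 2 interleaved tracks.
Track A: 80, 68, 56, 44, 32 — arithmetic with common difference −12.
Track B: 8, 27, 64, 125, 216, 343, 512, 729, 1000, 1331 — the cubes 2³, 3³, 4³, ….
Term 16 comes from track A (its 6th entry): 20.
Position 17 → track B, term 11 = 1728.

20, 1728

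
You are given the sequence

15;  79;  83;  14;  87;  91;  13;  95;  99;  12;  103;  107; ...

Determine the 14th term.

Reading positions in blocks of 3 reveals the pattern ABB — 2 tracks woven together.
Track A: 15, 14, 13, 12. Subtracting 1 each time.
Track B: 79, 83, 87, 91, 95, 99, 103, 107. Arithmetic with common difference +4.
Position 14 falls in track B as its term 9, giving 111.

111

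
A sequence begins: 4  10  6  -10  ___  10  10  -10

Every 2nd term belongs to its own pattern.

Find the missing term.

Odd-indexed and even-indexed terms follow separate rules.
Stream A: 4, 6, ?, 10 — adding 2 each time.
Stream B: 10, -10, 10, -10 — alternating ±10.
So the missing entry in stream A is 8.

8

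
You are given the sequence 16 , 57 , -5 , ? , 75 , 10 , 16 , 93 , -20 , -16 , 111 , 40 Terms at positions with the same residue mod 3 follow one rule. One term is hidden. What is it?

Split by position mod 3 into 3 tracks.
Subsequence A: 16, ?, 16, -16 (oscillating between 16 and -16).
Subsequence B: 57, 75, 93, 111 (arithmetic with common difference +18).
Subsequence C: -5, 10, -20, 40 (geometric, ×-2 each step).
So the missing entry in subsequence A is -16.

-16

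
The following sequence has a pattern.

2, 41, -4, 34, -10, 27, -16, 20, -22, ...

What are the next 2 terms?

13, -28

Positions 1, 3, 5, … form one subsequence and positions 2, 4, 6, … form another.
Track A is 2, -4, -10, -16, -22, which is subtracting 6 each time.
Track B is 41, 34, 27, 20, which is arithmetic with common difference −7.
Term 10 comes from track B (its 5th entry): 13.
Term 11 comes from track A (its 6th entry): -28.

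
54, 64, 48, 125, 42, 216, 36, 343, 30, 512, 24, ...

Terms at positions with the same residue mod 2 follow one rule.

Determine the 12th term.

729

Positions 1, 3, 5, … form one subsequence and positions 2, 4, 6, … form another.
Subsequence A is 54, 48, 42, 36, 30, 24, which is linear: a_n = 60 − 6·n.
Subsequence B is 64, 125, 216, 343, 512, which is the cubes 4³, 5³, 6³, ….
The 12th slot belongs to subsequence B; its 6th term is 729.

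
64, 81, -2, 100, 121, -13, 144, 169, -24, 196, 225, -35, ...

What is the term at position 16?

324

Reading positions in blocks of 3 reveals the pattern AAB — 2 tracks woven together.
Track A: 64, 81, 100, 121, 144, 169, 196, 225. The squares 8², 9², 10², ….
Track B: -2, -13, -24, -35. Arithmetic, step −11.
Position 16 → track A, term 11 = 324.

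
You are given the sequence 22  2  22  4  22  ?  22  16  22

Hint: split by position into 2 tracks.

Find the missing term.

Split by position mod 2 into 2 tracks.
Subsequence A: 22, 22, 22, 22, 22 — the constant sequence 22.
Subsequence B: 2, 4, ?, 16 — powers 2^1, 2^2, 2^3, ….
The gap is subsequence B's term 3; the rule gives 8.

8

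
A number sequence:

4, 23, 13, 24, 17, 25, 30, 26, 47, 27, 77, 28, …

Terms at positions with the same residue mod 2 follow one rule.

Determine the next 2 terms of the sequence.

124, 29

Split by position mod 2 into 2 tracks.
Track A: 4, 13, 17, 30, 47, 77 (a Fibonacci-like recurrence a_n = a_{n-1} + a_{n-2}).
Track B: 23, 24, 25, 26, 27, 28 (linear: a_n = 22 + n).
The 13th slot belongs to track A; its 7th term is 124.
The 14th slot belongs to track B; its 7th term is 29.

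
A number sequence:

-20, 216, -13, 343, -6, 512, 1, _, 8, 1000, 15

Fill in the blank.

729

Positions 1, 3, 5, … form one subsequence and positions 2, 4, 6, … form another.
Stream A: -20, -13, -6, 1, 8, 15 (arithmetic with common difference +7).
Stream B: 216, 343, 512, ?, 1000 (the cubes 6³, 7³, 8³, …).
Stream B's pattern makes the blank 729.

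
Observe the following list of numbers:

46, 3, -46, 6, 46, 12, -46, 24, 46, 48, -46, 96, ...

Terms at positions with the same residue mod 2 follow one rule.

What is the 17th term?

Odd-indexed and even-indexed terms follow separate rules.
Subsequence A: 46, -46, 46, -46, 46, -46. The oscillation 46·(−1)^(n+1).
Subsequence B: 3, 6, 12, 24, 48, 96. Multiplying by 2 each time.
The 17th slot belongs to subsequence A; its 9th term is 46.

46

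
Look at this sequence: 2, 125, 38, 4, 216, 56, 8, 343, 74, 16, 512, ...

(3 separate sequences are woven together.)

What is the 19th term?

Taking every 3rd term gives 3 separate tracks.
Subsequence A: 2, 4, 8, 16 (successive powers of 2).
Subsequence B: 125, 216, 343, 512 (perfect cubes starting at 5³).
Subsequence C: 38, 56, 74 (arithmetic with common difference +18).
Term 19 comes from subsequence A (its 7th entry): 128.

128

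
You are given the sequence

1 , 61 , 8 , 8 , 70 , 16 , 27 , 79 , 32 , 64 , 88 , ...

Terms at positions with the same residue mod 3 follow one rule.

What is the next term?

Taking every 3rd term gives 3 separate tracks.
Track A is 1, 8, 27, 64, which is the cubes 1³, 2³, 3³, ….
Track B is 61, 70, 79, 88, which is adding 9 each time.
Track C is 8, 16, 32, which is powers of 2.
Term 12 comes from track C (its 4th entry): 64.

64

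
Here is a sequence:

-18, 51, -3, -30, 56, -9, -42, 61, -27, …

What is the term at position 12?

The terms cycle through 3 interleaved subsequences.
Subsequence A is -18, -30, -42, which is linear: a_n = -6 − 12·n.
Subsequence B is 51, 56, 61, which is linear: a_n = 46 + 5·n.
Subsequence C is -3, -9, -27, which is multiplying by 3 each time.
Term 12 comes from subsequence C (its 4th entry): -81.

-81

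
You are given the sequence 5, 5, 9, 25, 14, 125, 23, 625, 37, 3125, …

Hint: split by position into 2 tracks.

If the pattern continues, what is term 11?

Odd-indexed and even-indexed terms follow separate rules.
Track A: 5, 9, 14, 23, 37 — a Fibonacci-like recurrence a_n = a_{n-1} + a_{n-2}.
Track B: 5, 25, 125, 625, 3125 — powers of 5.
Term 11 comes from track A (its 6th entry): 60.

60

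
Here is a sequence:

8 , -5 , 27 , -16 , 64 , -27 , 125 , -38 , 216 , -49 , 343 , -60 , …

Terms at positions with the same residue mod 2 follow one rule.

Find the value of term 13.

512

Positions 1, 3, 5, … form one subsequence and positions 2, 4, 6, … form another.
Track A: 8, 27, 64, 125, 216, 343 (perfect cubes starting at 2³).
Track B: -5, -16, -27, -38, -49, -60 (linear: a_n = 6 − 11·n).
The 13th slot belongs to track A; its 7th term is 512.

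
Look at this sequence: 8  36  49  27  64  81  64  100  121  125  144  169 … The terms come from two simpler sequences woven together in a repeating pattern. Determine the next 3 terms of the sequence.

The slot pattern repeats as ABB (period 3), so there are 2 interleaved tracks.
Track A: 8, 27, 64, 125 — consecutive cubes n³ from n = 2.
Track B: 36, 49, 64, 81, 100, 121, 144, 169 — perfect squares starting at 6².
Position 13 → track A, term 5 = 216.
Term 14 comes from track B (its 9th entry): 196.
Term 15 comes from track B (its 10th entry): 225.

216, 196, 225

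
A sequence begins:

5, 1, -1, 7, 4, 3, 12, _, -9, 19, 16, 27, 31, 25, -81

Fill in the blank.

The terms cycle through 3 interleaved subsequences.
Stream A: 5, 7, 12, 19, 31 — each term equals the sum of the previous two.
Stream B: 1, 4, ?, 16, 25 — consecutive squares n² from n = 1.
Stream C: -1, 3, -9, 27, -81 — a geometric progression (common ratio -3).
So the missing entry in stream B is 9.

9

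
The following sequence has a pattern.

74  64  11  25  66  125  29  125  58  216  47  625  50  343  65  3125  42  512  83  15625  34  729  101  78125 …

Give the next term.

26

Split by position mod 4: positions 1, 5, 9, … form one track, and each other residue class forms its own.
Subsequence A: 74, 66, 58, 50, 42, 34 — linear: a_n = 82 − 8·n.
Subsequence B: 64, 125, 216, 343, 512, 729 — the cubes 4³, 5³, 6³, ….
Subsequence C: 11, 29, 47, 65, 83, 101 — adding 18 each time.
Subsequence D: 25, 125, 625, 3125, 15625, 78125 — powers of 5.
Term 25 comes from subsequence A (its 7th entry): 26.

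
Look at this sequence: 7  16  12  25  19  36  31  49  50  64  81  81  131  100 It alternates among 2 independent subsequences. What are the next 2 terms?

Positions 1, 3, 5, … form one subsequence and positions 2, 4, 6, … form another.
Stream A is 7, 12, 19, 31, 50, 81, 131, which is Fibonacci-style (each term is the sum of the two before it).
Stream B is 16, 25, 36, 49, 64, 81, 100, which is the squares 4², 5², 6², ….
Position 15 → stream A, term 8 = 212.
The 16th slot belongs to stream B; its 8th term is 121.

212, 121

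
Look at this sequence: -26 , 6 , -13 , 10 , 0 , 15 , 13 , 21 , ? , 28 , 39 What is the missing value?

Positions 1, 3, 5, … form one subsequence and positions 2, 4, 6, … form another.
Track A = -26, -13, 0, 13, ?, 39: adding 13 each time.
Track B = 6, 10, 15, 21, 28: the triangular numbers T_3, T_4, ….
Filling track A at index 5 by its rule yields 26.

26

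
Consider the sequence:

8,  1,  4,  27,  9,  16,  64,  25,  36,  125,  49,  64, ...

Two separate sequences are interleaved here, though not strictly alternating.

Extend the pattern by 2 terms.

216, 81

Reading positions in blocks of 3 reveals the pattern ABB — 2 tracks woven together.
Stream A: 8, 27, 64, 125 (the cubes 2³, 3³, 4³, …).
Stream B: 1, 4, 9, 16, 25, 36, 49, 64 (perfect squares starting at 1²).
Position 13 falls in stream A as its term 5, giving 216.
Term 14 comes from stream B (its 9th entry): 81.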